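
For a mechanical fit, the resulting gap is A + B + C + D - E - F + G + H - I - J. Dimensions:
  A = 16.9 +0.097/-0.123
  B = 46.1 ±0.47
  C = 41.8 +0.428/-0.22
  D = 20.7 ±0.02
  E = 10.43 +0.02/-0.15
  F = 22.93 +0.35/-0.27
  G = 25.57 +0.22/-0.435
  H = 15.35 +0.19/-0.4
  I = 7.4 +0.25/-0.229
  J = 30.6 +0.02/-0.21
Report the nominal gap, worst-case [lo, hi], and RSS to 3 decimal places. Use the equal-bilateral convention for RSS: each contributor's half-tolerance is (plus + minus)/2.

nominal=95.060 wc=[92.752,97.344] rss=0.841

Stack each dimension's contribution:
  +A: nom +16.900 → Σnom=16.900; wc +0.097/-0.123 → slack +0.097/-0.123; half-tol=0.110, Σhalf²=0.012100
  +B: nom +46.100 → Σnom=63.000; wc +0.470/-0.470 → slack +0.567/-0.593; half-tol=0.470, Σhalf²=0.233000
  +C: nom +41.800 → Σnom=104.800; wc +0.428/-0.220 → slack +0.995/-0.813; half-tol=0.324, Σhalf²=0.337976
  +D: nom +20.700 → Σnom=125.500; wc +0.020/-0.020 → slack +1.015/-0.833; half-tol=0.020, Σhalf²=0.338376
  -E: nom -10.430 → Σnom=115.070; wc +0.150/-0.020 → slack +1.165/-0.853; half-tol=0.085, Σhalf²=0.345601
  -F: nom -22.930 → Σnom=92.140; wc +0.270/-0.350 → slack +1.435/-1.203; half-tol=0.310, Σhalf²=0.441701
  +G: nom +25.570 → Σnom=117.710; wc +0.220/-0.435 → slack +1.655/-1.638; half-tol=0.328, Σhalf²=0.548957
  +H: nom +15.350 → Σnom=133.060; wc +0.190/-0.400 → slack +1.845/-2.038; half-tol=0.295, Σhalf²=0.635982
  -I: nom -7.400 → Σnom=125.660; wc +0.229/-0.250 → slack +2.074/-2.288; half-tol=0.239, Σhalf²=0.693343
  -J: nom -30.600 → Σnom=95.060; wc +0.210/-0.020 → slack +2.284/-2.308; half-tol=0.115, Σhalf²=0.706568
Nominal = 95.060. Worst-case = [95.060 - 2.308, 95.060 + 2.284] = [92.752, 97.344]. RSS = √0.706568 = 0.841.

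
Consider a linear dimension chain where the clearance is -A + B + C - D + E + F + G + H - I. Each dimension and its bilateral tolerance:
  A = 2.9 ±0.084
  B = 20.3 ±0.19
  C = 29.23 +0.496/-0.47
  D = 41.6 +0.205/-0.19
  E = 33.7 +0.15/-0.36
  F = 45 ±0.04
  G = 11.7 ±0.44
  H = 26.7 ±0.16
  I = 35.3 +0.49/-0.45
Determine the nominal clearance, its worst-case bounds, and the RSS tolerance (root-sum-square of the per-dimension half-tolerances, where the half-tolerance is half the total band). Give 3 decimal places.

Stack each dimension's contribution:
  -A: nom -2.900 → Σnom=-2.900; wc +0.084/-0.084 → slack +0.084/-0.084; half-tol=0.084, Σhalf²=0.007056
  +B: nom +20.300 → Σnom=17.400; wc +0.190/-0.190 → slack +0.274/-0.274; half-tol=0.190, Σhalf²=0.043156
  +C: nom +29.230 → Σnom=46.630; wc +0.496/-0.470 → slack +0.770/-0.744; half-tol=0.483, Σhalf²=0.276445
  -D: nom -41.600 → Σnom=5.030; wc +0.190/-0.205 → slack +0.960/-0.949; half-tol=0.198, Σhalf²=0.315451
  +E: nom +33.700 → Σnom=38.730; wc +0.150/-0.360 → slack +1.110/-1.309; half-tol=0.255, Σhalf²=0.380476
  +F: nom +45.000 → Σnom=83.730; wc +0.040/-0.040 → slack +1.150/-1.349; half-tol=0.040, Σhalf²=0.382076
  +G: nom +11.700 → Σnom=95.430; wc +0.440/-0.440 → slack +1.590/-1.789; half-tol=0.440, Σhalf²=0.575676
  +H: nom +26.700 → Σnom=122.130; wc +0.160/-0.160 → slack +1.750/-1.949; half-tol=0.160, Σhalf²=0.601276
  -I: nom -35.300 → Σnom=86.830; wc +0.450/-0.490 → slack +2.200/-2.439; half-tol=0.470, Σhalf²=0.822176
Nominal = 86.830. Worst-case = [86.830 - 2.439, 86.830 + 2.200] = [84.391, 89.030]. RSS = √0.822176 = 0.907.

nominal=86.830 wc=[84.391,89.030] rss=0.907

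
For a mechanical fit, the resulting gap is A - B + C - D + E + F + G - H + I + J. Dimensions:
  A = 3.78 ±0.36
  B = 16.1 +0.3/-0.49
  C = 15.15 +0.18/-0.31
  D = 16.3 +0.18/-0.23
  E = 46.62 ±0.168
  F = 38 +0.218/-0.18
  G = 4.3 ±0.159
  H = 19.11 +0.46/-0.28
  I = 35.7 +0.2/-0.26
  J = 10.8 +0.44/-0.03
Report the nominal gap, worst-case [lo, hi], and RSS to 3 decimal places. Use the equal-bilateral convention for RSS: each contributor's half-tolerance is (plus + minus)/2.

Stack each dimension's contribution:
  +A: nom +3.780 → Σnom=3.780; wc +0.360/-0.360 → slack +0.360/-0.360; half-tol=0.360, Σhalf²=0.129600
  -B: nom -16.100 → Σnom=-12.320; wc +0.490/-0.300 → slack +0.850/-0.660; half-tol=0.395, Σhalf²=0.285625
  +C: nom +15.150 → Σnom=2.830; wc +0.180/-0.310 → slack +1.030/-0.970; half-tol=0.245, Σhalf²=0.345650
  -D: nom -16.300 → Σnom=-13.470; wc +0.230/-0.180 → slack +1.260/-1.150; half-tol=0.205, Σhalf²=0.387675
  +E: nom +46.620 → Σnom=33.150; wc +0.168/-0.168 → slack +1.428/-1.318; half-tol=0.168, Σhalf²=0.415899
  +F: nom +38.000 → Σnom=71.150; wc +0.218/-0.180 → slack +1.646/-1.498; half-tol=0.199, Σhalf²=0.455500
  +G: nom +4.300 → Σnom=75.450; wc +0.159/-0.159 → slack +1.805/-1.657; half-tol=0.159, Σhalf²=0.480781
  -H: nom -19.110 → Σnom=56.340; wc +0.280/-0.460 → slack +2.085/-2.117; half-tol=0.370, Σhalf²=0.617681
  +I: nom +35.700 → Σnom=92.040; wc +0.200/-0.260 → slack +2.285/-2.377; half-tol=0.230, Σhalf²=0.670581
  +J: nom +10.800 → Σnom=102.840; wc +0.440/-0.030 → slack +2.725/-2.407; half-tol=0.235, Σhalf²=0.725806
Nominal = 102.840. Worst-case = [102.840 - 2.407, 102.840 + 2.725] = [100.433, 105.565]. RSS = √0.725806 = 0.852.

nominal=102.840 wc=[100.433,105.565] rss=0.852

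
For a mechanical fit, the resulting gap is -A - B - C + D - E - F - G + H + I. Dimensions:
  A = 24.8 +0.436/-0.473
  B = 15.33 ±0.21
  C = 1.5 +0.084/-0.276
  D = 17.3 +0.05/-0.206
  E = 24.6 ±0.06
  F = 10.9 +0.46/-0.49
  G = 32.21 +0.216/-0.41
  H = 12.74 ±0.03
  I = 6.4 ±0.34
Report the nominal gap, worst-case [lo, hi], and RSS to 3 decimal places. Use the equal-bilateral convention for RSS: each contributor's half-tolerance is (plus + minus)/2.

nominal=-72.900 wc=[-74.942,-70.561] rss=0.862

Stack each dimension's contribution:
  -A: nom -24.800 → Σnom=-24.800; wc +0.473/-0.436 → slack +0.473/-0.436; half-tol=0.455, Σhalf²=0.206570
  -B: nom -15.330 → Σnom=-40.130; wc +0.210/-0.210 → slack +0.683/-0.646; half-tol=0.210, Σhalf²=0.250670
  -C: nom -1.500 → Σnom=-41.630; wc +0.276/-0.084 → slack +0.959/-0.730; half-tol=0.180, Σhalf²=0.283070
  +D: nom +17.300 → Σnom=-24.330; wc +0.050/-0.206 → slack +1.009/-0.936; half-tol=0.128, Σhalf²=0.299454
  -E: nom -24.600 → Σnom=-48.930; wc +0.060/-0.060 → slack +1.069/-0.996; half-tol=0.060, Σhalf²=0.303054
  -F: nom -10.900 → Σnom=-59.830; wc +0.490/-0.460 → slack +1.559/-1.456; half-tol=0.475, Σhalf²=0.528679
  -G: nom -32.210 → Σnom=-92.040; wc +0.410/-0.216 → slack +1.969/-1.672; half-tol=0.313, Σhalf²=0.626648
  +H: nom +12.740 → Σnom=-79.300; wc +0.030/-0.030 → slack +1.999/-1.702; half-tol=0.030, Σhalf²=0.627548
  +I: nom +6.400 → Σnom=-72.900; wc +0.340/-0.340 → slack +2.339/-2.042; half-tol=0.340, Σhalf²=0.743148
Nominal = -72.900. Worst-case = [-72.900 - 2.042, -72.900 + 2.339] = [-74.942, -70.561]. RSS = √0.743148 = 0.862.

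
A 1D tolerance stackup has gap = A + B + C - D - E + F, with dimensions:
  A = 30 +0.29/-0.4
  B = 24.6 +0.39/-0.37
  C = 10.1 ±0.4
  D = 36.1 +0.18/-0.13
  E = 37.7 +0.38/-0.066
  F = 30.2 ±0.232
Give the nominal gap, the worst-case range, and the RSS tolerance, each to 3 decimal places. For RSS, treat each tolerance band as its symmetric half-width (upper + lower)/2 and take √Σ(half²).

Stack each dimension's contribution:
  +A: nom +30.000 → Σnom=30.000; wc +0.290/-0.400 → slack +0.290/-0.400; half-tol=0.345, Σhalf²=0.119025
  +B: nom +24.600 → Σnom=54.600; wc +0.390/-0.370 → slack +0.680/-0.770; half-tol=0.380, Σhalf²=0.263425
  +C: nom +10.100 → Σnom=64.700; wc +0.400/-0.400 → slack +1.080/-1.170; half-tol=0.400, Σhalf²=0.423425
  -D: nom -36.100 → Σnom=28.600; wc +0.130/-0.180 → slack +1.210/-1.350; half-tol=0.155, Σhalf²=0.447450
  -E: nom -37.700 → Σnom=-9.100; wc +0.066/-0.380 → slack +1.276/-1.730; half-tol=0.223, Σhalf²=0.497179
  +F: nom +30.200 → Σnom=21.100; wc +0.232/-0.232 → slack +1.508/-1.962; half-tol=0.232, Σhalf²=0.551003
Nominal = 21.100. Worst-case = [21.100 - 1.962, 21.100 + 1.508] = [19.138, 22.608]. RSS = √0.551003 = 0.742.

nominal=21.100 wc=[19.138,22.608] rss=0.742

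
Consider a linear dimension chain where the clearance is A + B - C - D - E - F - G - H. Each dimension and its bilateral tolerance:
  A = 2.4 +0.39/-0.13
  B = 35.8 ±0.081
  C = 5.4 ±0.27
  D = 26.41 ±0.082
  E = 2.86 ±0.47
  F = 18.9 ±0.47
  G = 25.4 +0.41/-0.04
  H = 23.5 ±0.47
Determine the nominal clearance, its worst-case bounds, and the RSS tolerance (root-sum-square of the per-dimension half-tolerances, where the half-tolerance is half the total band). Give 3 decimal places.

nominal=-64.270 wc=[-66.653,-61.997] rss=0.931

Stack each dimension's contribution:
  +A: nom +2.400 → Σnom=2.400; wc +0.390/-0.130 → slack +0.390/-0.130; half-tol=0.260, Σhalf²=0.067600
  +B: nom +35.800 → Σnom=38.200; wc +0.081/-0.081 → slack +0.471/-0.211; half-tol=0.081, Σhalf²=0.074161
  -C: nom -5.400 → Σnom=32.800; wc +0.270/-0.270 → slack +0.741/-0.481; half-tol=0.270, Σhalf²=0.147061
  -D: nom -26.410 → Σnom=6.390; wc +0.082/-0.082 → slack +0.823/-0.563; half-tol=0.082, Σhalf²=0.153785
  -E: nom -2.860 → Σnom=3.530; wc +0.470/-0.470 → slack +1.293/-1.033; half-tol=0.470, Σhalf²=0.374685
  -F: nom -18.900 → Σnom=-15.370; wc +0.470/-0.470 → slack +1.763/-1.503; half-tol=0.470, Σhalf²=0.595585
  -G: nom -25.400 → Σnom=-40.770; wc +0.040/-0.410 → slack +1.803/-1.913; half-tol=0.225, Σhalf²=0.646210
  -H: nom -23.500 → Σnom=-64.270; wc +0.470/-0.470 → slack +2.273/-2.383; half-tol=0.470, Σhalf²=0.867110
Nominal = -64.270. Worst-case = [-64.270 - 2.383, -64.270 + 2.273] = [-66.653, -61.997]. RSS = √0.867110 = 0.931.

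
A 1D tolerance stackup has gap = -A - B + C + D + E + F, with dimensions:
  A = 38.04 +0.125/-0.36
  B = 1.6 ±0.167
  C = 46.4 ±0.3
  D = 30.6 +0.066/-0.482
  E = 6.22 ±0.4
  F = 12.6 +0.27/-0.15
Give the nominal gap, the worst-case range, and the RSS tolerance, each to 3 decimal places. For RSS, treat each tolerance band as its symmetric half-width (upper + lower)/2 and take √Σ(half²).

nominal=56.180 wc=[54.556,57.743] rss=0.675

Stack each dimension's contribution:
  -A: nom -38.040 → Σnom=-38.040; wc +0.360/-0.125 → slack +0.360/-0.125; half-tol=0.242, Σhalf²=0.058806
  -B: nom -1.600 → Σnom=-39.640; wc +0.167/-0.167 → slack +0.527/-0.292; half-tol=0.167, Σhalf²=0.086695
  +C: nom +46.400 → Σnom=6.760; wc +0.300/-0.300 → slack +0.827/-0.592; half-tol=0.300, Σhalf²=0.176695
  +D: nom +30.600 → Σnom=37.360; wc +0.066/-0.482 → slack +0.893/-1.074; half-tol=0.274, Σhalf²=0.251771
  +E: nom +6.220 → Σnom=43.580; wc +0.400/-0.400 → slack +1.293/-1.474; half-tol=0.400, Σhalf²=0.411771
  +F: nom +12.600 → Σnom=56.180; wc +0.270/-0.150 → slack +1.563/-1.624; half-tol=0.210, Σhalf²=0.455871
Nominal = 56.180. Worst-case = [56.180 - 1.624, 56.180 + 1.563] = [54.556, 57.743]. RSS = √0.455871 = 0.675.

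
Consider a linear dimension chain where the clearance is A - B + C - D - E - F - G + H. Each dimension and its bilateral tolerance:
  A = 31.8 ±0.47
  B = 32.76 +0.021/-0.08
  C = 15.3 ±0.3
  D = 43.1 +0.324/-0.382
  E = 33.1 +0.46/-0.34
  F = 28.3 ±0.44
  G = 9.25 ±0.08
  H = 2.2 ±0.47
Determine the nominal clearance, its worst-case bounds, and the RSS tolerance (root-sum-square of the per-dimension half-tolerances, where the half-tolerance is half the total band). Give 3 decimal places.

Stack each dimension's contribution:
  +A: nom +31.800 → Σnom=31.800; wc +0.470/-0.470 → slack +0.470/-0.470; half-tol=0.470, Σhalf²=0.220900
  -B: nom -32.760 → Σnom=-0.960; wc +0.080/-0.021 → slack +0.550/-0.491; half-tol=0.051, Σhalf²=0.223450
  +C: nom +15.300 → Σnom=14.340; wc +0.300/-0.300 → slack +0.850/-0.791; half-tol=0.300, Σhalf²=0.313450
  -D: nom -43.100 → Σnom=-28.760; wc +0.382/-0.324 → slack +1.232/-1.115; half-tol=0.353, Σhalf²=0.438059
  -E: nom -33.100 → Σnom=-61.860; wc +0.340/-0.460 → slack +1.572/-1.575; half-tol=0.400, Σhalf²=0.598059
  -F: nom -28.300 → Σnom=-90.160; wc +0.440/-0.440 → slack +2.012/-2.015; half-tol=0.440, Σhalf²=0.791659
  -G: nom -9.250 → Σnom=-99.410; wc +0.080/-0.080 → slack +2.092/-2.095; half-tol=0.080, Σhalf²=0.798059
  +H: nom +2.200 → Σnom=-97.210; wc +0.470/-0.470 → slack +2.562/-2.565; half-tol=0.470, Σhalf²=1.018959
Nominal = -97.210. Worst-case = [-97.210 - 2.565, -97.210 + 2.562] = [-99.775, -94.648]. RSS = √1.018959 = 1.009.

nominal=-97.210 wc=[-99.775,-94.648] rss=1.009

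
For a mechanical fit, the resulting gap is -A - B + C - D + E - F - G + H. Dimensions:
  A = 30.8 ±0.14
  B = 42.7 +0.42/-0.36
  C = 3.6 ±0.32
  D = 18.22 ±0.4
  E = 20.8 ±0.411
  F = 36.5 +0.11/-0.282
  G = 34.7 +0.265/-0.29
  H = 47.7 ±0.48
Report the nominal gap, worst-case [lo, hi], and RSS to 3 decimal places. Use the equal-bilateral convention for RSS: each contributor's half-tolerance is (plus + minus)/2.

nominal=-90.820 wc=[-93.366,-88.137] rss=0.974

Stack each dimension's contribution:
  -A: nom -30.800 → Σnom=-30.800; wc +0.140/-0.140 → slack +0.140/-0.140; half-tol=0.140, Σhalf²=0.019600
  -B: nom -42.700 → Σnom=-73.500; wc +0.360/-0.420 → slack +0.500/-0.560; half-tol=0.390, Σhalf²=0.171700
  +C: nom +3.600 → Σnom=-69.900; wc +0.320/-0.320 → slack +0.820/-0.880; half-tol=0.320, Σhalf²=0.274100
  -D: nom -18.220 → Σnom=-88.120; wc +0.400/-0.400 → slack +1.220/-1.280; half-tol=0.400, Σhalf²=0.434100
  +E: nom +20.800 → Σnom=-67.320; wc +0.411/-0.411 → slack +1.631/-1.691; half-tol=0.411, Σhalf²=0.603021
  -F: nom -36.500 → Σnom=-103.820; wc +0.282/-0.110 → slack +1.913/-1.801; half-tol=0.196, Σhalf²=0.641437
  -G: nom -34.700 → Σnom=-138.520; wc +0.290/-0.265 → slack +2.203/-2.066; half-tol=0.277, Σhalf²=0.718443
  +H: nom +47.700 → Σnom=-90.820; wc +0.480/-0.480 → slack +2.683/-2.546; half-tol=0.480, Σhalf²=0.948843
Nominal = -90.820. Worst-case = [-90.820 - 2.546, -90.820 + 2.683] = [-93.366, -88.137]. RSS = √0.948843 = 0.974.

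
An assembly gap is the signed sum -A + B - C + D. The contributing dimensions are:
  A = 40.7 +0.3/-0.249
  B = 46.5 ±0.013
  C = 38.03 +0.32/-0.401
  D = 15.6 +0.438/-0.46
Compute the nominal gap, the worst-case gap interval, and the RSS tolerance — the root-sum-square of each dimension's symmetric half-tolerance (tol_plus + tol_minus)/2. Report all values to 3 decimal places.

Stack each dimension's contribution:
  -A: nom -40.700 → Σnom=-40.700; wc +0.249/-0.300 → slack +0.249/-0.300; half-tol=0.274, Σhalf²=0.075350
  +B: nom +46.500 → Σnom=5.800; wc +0.013/-0.013 → slack +0.262/-0.313; half-tol=0.013, Σhalf²=0.075519
  -C: nom -38.030 → Σnom=-32.230; wc +0.401/-0.320 → slack +0.663/-0.633; half-tol=0.361, Σhalf²=0.205480
  +D: nom +15.600 → Σnom=-16.630; wc +0.438/-0.460 → slack +1.101/-1.093; half-tol=0.449, Σhalf²=0.407081
Nominal = -16.630. Worst-case = [-16.630 - 1.093, -16.630 + 1.101] = [-17.723, -15.529]. RSS = √0.407081 = 0.638.

nominal=-16.630 wc=[-17.723,-15.529] rss=0.638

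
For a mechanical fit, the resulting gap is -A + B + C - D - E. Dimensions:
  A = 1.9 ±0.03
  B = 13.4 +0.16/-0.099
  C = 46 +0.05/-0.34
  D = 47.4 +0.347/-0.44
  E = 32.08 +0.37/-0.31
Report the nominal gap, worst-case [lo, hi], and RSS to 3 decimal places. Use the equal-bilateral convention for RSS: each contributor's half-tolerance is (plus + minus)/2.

Stack each dimension's contribution:
  -A: nom -1.900 → Σnom=-1.900; wc +0.030/-0.030 → slack +0.030/-0.030; half-tol=0.030, Σhalf²=0.000900
  +B: nom +13.400 → Σnom=11.500; wc +0.160/-0.099 → slack +0.190/-0.129; half-tol=0.130, Σhalf²=0.017670
  +C: nom +46.000 → Σnom=57.500; wc +0.050/-0.340 → slack +0.240/-0.469; half-tol=0.195, Σhalf²=0.055695
  -D: nom -47.400 → Σnom=10.100; wc +0.440/-0.347 → slack +0.680/-0.816; half-tol=0.393, Σhalf²=0.210537
  -E: nom -32.080 → Σnom=-21.980; wc +0.310/-0.370 → slack +0.990/-1.186; half-tol=0.340, Σhalf²=0.326137
Nominal = -21.980. Worst-case = [-21.980 - 1.186, -21.980 + 0.990] = [-23.166, -20.990]. RSS = √0.326137 = 0.571.

nominal=-21.980 wc=[-23.166,-20.990] rss=0.571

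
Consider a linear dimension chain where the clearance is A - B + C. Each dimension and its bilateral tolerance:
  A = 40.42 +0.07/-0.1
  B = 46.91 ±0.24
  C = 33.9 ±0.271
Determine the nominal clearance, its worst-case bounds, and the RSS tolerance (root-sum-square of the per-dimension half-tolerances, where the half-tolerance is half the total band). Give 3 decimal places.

nominal=27.410 wc=[26.799,27.991] rss=0.372

Stack each dimension's contribution:
  +A: nom +40.420 → Σnom=40.420; wc +0.070/-0.100 → slack +0.070/-0.100; half-tol=0.085, Σhalf²=0.007225
  -B: nom -46.910 → Σnom=-6.490; wc +0.240/-0.240 → slack +0.310/-0.340; half-tol=0.240, Σhalf²=0.064825
  +C: nom +33.900 → Σnom=27.410; wc +0.271/-0.271 → slack +0.581/-0.611; half-tol=0.271, Σhalf²=0.138266
Nominal = 27.410. Worst-case = [27.410 - 0.611, 27.410 + 0.581] = [26.799, 27.991]. RSS = √0.138266 = 0.372.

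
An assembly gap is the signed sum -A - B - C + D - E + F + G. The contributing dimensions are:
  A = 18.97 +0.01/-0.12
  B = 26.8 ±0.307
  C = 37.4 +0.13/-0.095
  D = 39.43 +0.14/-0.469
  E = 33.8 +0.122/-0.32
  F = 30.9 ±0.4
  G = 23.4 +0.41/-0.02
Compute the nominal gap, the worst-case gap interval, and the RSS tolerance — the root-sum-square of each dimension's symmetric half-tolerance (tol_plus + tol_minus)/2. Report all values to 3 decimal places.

Stack each dimension's contribution:
  -A: nom -18.970 → Σnom=-18.970; wc +0.120/-0.010 → slack +0.120/-0.010; half-tol=0.065, Σhalf²=0.004225
  -B: nom -26.800 → Σnom=-45.770; wc +0.307/-0.307 → slack +0.427/-0.317; half-tol=0.307, Σhalf²=0.098474
  -C: nom -37.400 → Σnom=-83.170; wc +0.095/-0.130 → slack +0.522/-0.447; half-tol=0.113, Σhalf²=0.111130
  +D: nom +39.430 → Σnom=-43.740; wc +0.140/-0.469 → slack +0.662/-0.916; half-tol=0.304, Σhalf²=0.203850
  -E: nom -33.800 → Σnom=-77.540; wc +0.320/-0.122 → slack +0.982/-1.038; half-tol=0.221, Σhalf²=0.252692
  +F: nom +30.900 → Σnom=-46.640; wc +0.400/-0.400 → slack +1.382/-1.438; half-tol=0.400, Σhalf²=0.412692
  +G: nom +23.400 → Σnom=-23.240; wc +0.410/-0.020 → slack +1.792/-1.458; half-tol=0.215, Σhalf²=0.458917
Nominal = -23.240. Worst-case = [-23.240 - 1.458, -23.240 + 1.792] = [-24.698, -21.448]. RSS = √0.458917 = 0.677.

nominal=-23.240 wc=[-24.698,-21.448] rss=0.677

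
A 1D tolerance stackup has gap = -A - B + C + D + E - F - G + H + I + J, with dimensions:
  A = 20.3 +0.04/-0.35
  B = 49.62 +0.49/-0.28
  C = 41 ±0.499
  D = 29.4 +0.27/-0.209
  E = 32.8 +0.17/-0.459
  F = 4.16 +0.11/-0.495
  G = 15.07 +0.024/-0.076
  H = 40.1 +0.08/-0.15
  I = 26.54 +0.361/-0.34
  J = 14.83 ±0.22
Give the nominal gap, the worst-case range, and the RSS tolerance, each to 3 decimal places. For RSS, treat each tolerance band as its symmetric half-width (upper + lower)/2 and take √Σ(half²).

Stack each dimension's contribution:
  -A: nom -20.300 → Σnom=-20.300; wc +0.350/-0.040 → slack +0.350/-0.040; half-tol=0.195, Σhalf²=0.038025
  -B: nom -49.620 → Σnom=-69.920; wc +0.280/-0.490 → slack +0.630/-0.530; half-tol=0.385, Σhalf²=0.186250
  +C: nom +41.000 → Σnom=-28.920; wc +0.499/-0.499 → slack +1.129/-1.029; half-tol=0.499, Σhalf²=0.435251
  +D: nom +29.400 → Σnom=0.480; wc +0.270/-0.209 → slack +1.399/-1.238; half-tol=0.239, Σhalf²=0.492611
  +E: nom +32.800 → Σnom=33.280; wc +0.170/-0.459 → slack +1.569/-1.697; half-tol=0.315, Σhalf²=0.591521
  -F: nom -4.160 → Σnom=29.120; wc +0.495/-0.110 → slack +2.064/-1.807; half-tol=0.302, Σhalf²=0.683028
  -G: nom -15.070 → Σnom=14.050; wc +0.076/-0.024 → slack +2.140/-1.831; half-tol=0.050, Σhalf²=0.685528
  +H: nom +40.100 → Σnom=54.150; wc +0.080/-0.150 → slack +2.220/-1.981; half-tol=0.115, Σhalf²=0.698753
  +I: nom +26.540 → Σnom=80.690; wc +0.361/-0.340 → slack +2.581/-2.321; half-tol=0.351, Σhalf²=0.821603
  +J: nom +14.830 → Σnom=95.520; wc +0.220/-0.220 → slack +2.801/-2.541; half-tol=0.220, Σhalf²=0.870003
Nominal = 95.520. Worst-case = [95.520 - 2.541, 95.520 + 2.801] = [92.979, 98.321]. RSS = √0.870003 = 0.933.

nominal=95.520 wc=[92.979,98.321] rss=0.933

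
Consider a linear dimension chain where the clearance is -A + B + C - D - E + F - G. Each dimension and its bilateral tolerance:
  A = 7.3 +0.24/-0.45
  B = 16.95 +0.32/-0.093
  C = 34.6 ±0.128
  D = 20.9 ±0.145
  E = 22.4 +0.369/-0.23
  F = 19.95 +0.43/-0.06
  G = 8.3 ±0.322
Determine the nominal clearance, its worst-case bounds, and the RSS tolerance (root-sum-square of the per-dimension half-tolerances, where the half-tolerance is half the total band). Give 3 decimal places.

Stack each dimension's contribution:
  -A: nom -7.300 → Σnom=-7.300; wc +0.450/-0.240 → slack +0.450/-0.240; half-tol=0.345, Σhalf²=0.119025
  +B: nom +16.950 → Σnom=9.650; wc +0.320/-0.093 → slack +0.770/-0.333; half-tol=0.207, Σhalf²=0.161667
  +C: nom +34.600 → Σnom=44.250; wc +0.128/-0.128 → slack +0.898/-0.461; half-tol=0.128, Σhalf²=0.178051
  -D: nom -20.900 → Σnom=23.350; wc +0.145/-0.145 → slack +1.043/-0.606; half-tol=0.145, Σhalf²=0.199076
  -E: nom -22.400 → Σnom=0.950; wc +0.230/-0.369 → slack +1.273/-0.975; half-tol=0.299, Σhalf²=0.288776
  +F: nom +19.950 → Σnom=20.900; wc +0.430/-0.060 → slack +1.703/-1.035; half-tol=0.245, Σhalf²=0.348801
  -G: nom -8.300 → Σnom=12.600; wc +0.322/-0.322 → slack +2.025/-1.357; half-tol=0.322, Σhalf²=0.452485
Nominal = 12.600. Worst-case = [12.600 - 1.357, 12.600 + 2.025] = [11.243, 14.625]. RSS = √0.452485 = 0.673.

nominal=12.600 wc=[11.243,14.625] rss=0.673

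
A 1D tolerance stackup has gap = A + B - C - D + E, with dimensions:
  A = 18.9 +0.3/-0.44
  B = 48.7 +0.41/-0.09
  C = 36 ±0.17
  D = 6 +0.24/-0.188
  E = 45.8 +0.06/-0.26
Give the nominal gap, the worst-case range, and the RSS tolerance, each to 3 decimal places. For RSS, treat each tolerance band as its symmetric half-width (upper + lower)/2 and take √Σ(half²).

nominal=71.400 wc=[70.200,72.528] rss=0.547

Stack each dimension's contribution:
  +A: nom +18.900 → Σnom=18.900; wc +0.300/-0.440 → slack +0.300/-0.440; half-tol=0.370, Σhalf²=0.136900
  +B: nom +48.700 → Σnom=67.600; wc +0.410/-0.090 → slack +0.710/-0.530; half-tol=0.250, Σhalf²=0.199400
  -C: nom -36.000 → Σnom=31.600; wc +0.170/-0.170 → slack +0.880/-0.700; half-tol=0.170, Σhalf²=0.228300
  -D: nom -6.000 → Σnom=25.600; wc +0.188/-0.240 → slack +1.068/-0.940; half-tol=0.214, Σhalf²=0.274096
  +E: nom +45.800 → Σnom=71.400; wc +0.060/-0.260 → slack +1.128/-1.200; half-tol=0.160, Σhalf²=0.299696
Nominal = 71.400. Worst-case = [71.400 - 1.200, 71.400 + 1.128] = [70.200, 72.528]. RSS = √0.299696 = 0.547.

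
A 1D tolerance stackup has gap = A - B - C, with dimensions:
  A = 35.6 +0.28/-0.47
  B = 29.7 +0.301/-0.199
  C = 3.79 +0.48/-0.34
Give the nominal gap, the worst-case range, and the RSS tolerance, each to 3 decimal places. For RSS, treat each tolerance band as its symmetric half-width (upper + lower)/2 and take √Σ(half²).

Stack each dimension's contribution:
  +A: nom +35.600 → Σnom=35.600; wc +0.280/-0.470 → slack +0.280/-0.470; half-tol=0.375, Σhalf²=0.140625
  -B: nom -29.700 → Σnom=5.900; wc +0.199/-0.301 → slack +0.479/-0.771; half-tol=0.250, Σhalf²=0.203125
  -C: nom -3.790 → Σnom=2.110; wc +0.340/-0.480 → slack +0.819/-1.251; half-tol=0.410, Σhalf²=0.371225
Nominal = 2.110. Worst-case = [2.110 - 1.251, 2.110 + 0.819] = [0.859, 2.929]. RSS = √0.371225 = 0.609.

nominal=2.110 wc=[0.859,2.929] rss=0.609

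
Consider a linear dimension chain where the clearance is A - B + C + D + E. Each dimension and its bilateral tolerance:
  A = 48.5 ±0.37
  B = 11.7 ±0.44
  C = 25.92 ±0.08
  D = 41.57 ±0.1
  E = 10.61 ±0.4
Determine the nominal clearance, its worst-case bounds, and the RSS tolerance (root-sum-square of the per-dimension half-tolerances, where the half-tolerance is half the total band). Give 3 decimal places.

Stack each dimension's contribution:
  +A: nom +48.500 → Σnom=48.500; wc +0.370/-0.370 → slack +0.370/-0.370; half-tol=0.370, Σhalf²=0.136900
  -B: nom -11.700 → Σnom=36.800; wc +0.440/-0.440 → slack +0.810/-0.810; half-tol=0.440, Σhalf²=0.330500
  +C: nom +25.920 → Σnom=62.720; wc +0.080/-0.080 → slack +0.890/-0.890; half-tol=0.080, Σhalf²=0.336900
  +D: nom +41.570 → Σnom=104.290; wc +0.100/-0.100 → slack +0.990/-0.990; half-tol=0.100, Σhalf²=0.346900
  +E: nom +10.610 → Σnom=114.900; wc +0.400/-0.400 → slack +1.390/-1.390; half-tol=0.400, Σhalf²=0.506900
Nominal = 114.900. Worst-case = [114.900 - 1.390, 114.900 + 1.390] = [113.510, 116.290]. RSS = √0.506900 = 0.712.

nominal=114.900 wc=[113.510,116.290] rss=0.712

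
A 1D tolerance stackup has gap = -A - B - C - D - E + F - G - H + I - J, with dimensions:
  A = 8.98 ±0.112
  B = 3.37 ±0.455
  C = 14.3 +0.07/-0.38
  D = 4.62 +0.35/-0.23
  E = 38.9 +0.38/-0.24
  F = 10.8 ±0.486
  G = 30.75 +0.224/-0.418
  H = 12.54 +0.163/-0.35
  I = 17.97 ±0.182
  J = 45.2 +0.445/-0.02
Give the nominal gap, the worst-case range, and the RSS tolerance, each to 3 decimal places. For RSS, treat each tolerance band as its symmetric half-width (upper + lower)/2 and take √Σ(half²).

nominal=-129.890 wc=[-132.757,-127.017] rss=0.971

Stack each dimension's contribution:
  -A: nom -8.980 → Σnom=-8.980; wc +0.112/-0.112 → slack +0.112/-0.112; half-tol=0.112, Σhalf²=0.012544
  -B: nom -3.370 → Σnom=-12.350; wc +0.455/-0.455 → slack +0.567/-0.567; half-tol=0.455, Σhalf²=0.219569
  -C: nom -14.300 → Σnom=-26.650; wc +0.380/-0.070 → slack +0.947/-0.637; half-tol=0.225, Σhalf²=0.270194
  -D: nom -4.620 → Σnom=-31.270; wc +0.230/-0.350 → slack +1.177/-0.987; half-tol=0.290, Σhalf²=0.354294
  -E: nom -38.900 → Σnom=-70.170; wc +0.240/-0.380 → slack +1.417/-1.367; half-tol=0.310, Σhalf²=0.450394
  +F: nom +10.800 → Σnom=-59.370; wc +0.486/-0.486 → slack +1.903/-1.853; half-tol=0.486, Σhalf²=0.686590
  -G: nom -30.750 → Σnom=-90.120; wc +0.418/-0.224 → slack +2.321/-2.077; half-tol=0.321, Σhalf²=0.789631
  -H: nom -12.540 → Σnom=-102.660; wc +0.350/-0.163 → slack +2.671/-2.240; half-tol=0.257, Σhalf²=0.855423
  +I: nom +17.970 → Σnom=-84.690; wc +0.182/-0.182 → slack +2.853/-2.422; half-tol=0.182, Σhalf²=0.888547
  -J: nom -45.200 → Σnom=-129.890; wc +0.020/-0.445 → slack +2.873/-2.867; half-tol=0.233, Σhalf²=0.942604
Nominal = -129.890. Worst-case = [-129.890 - 2.867, -129.890 + 2.873] = [-132.757, -127.017]. RSS = √0.942604 = 0.971.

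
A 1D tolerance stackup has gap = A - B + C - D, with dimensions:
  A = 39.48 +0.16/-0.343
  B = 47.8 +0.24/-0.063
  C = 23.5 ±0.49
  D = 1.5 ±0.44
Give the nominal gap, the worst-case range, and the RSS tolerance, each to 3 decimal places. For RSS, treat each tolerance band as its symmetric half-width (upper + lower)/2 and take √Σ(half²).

Stack each dimension's contribution:
  +A: nom +39.480 → Σnom=39.480; wc +0.160/-0.343 → slack +0.160/-0.343; half-tol=0.252, Σhalf²=0.063252
  -B: nom -47.800 → Σnom=-8.320; wc +0.063/-0.240 → slack +0.223/-0.583; half-tol=0.151, Σhalf²=0.086204
  +C: nom +23.500 → Σnom=15.180; wc +0.490/-0.490 → slack +0.713/-1.073; half-tol=0.490, Σhalf²=0.326304
  -D: nom -1.500 → Σnom=13.680; wc +0.440/-0.440 → slack +1.153/-1.513; half-tol=0.440, Σhalf²=0.519904
Nominal = 13.680. Worst-case = [13.680 - 1.513, 13.680 + 1.153] = [12.167, 14.833]. RSS = √0.519904 = 0.721.

nominal=13.680 wc=[12.167,14.833] rss=0.721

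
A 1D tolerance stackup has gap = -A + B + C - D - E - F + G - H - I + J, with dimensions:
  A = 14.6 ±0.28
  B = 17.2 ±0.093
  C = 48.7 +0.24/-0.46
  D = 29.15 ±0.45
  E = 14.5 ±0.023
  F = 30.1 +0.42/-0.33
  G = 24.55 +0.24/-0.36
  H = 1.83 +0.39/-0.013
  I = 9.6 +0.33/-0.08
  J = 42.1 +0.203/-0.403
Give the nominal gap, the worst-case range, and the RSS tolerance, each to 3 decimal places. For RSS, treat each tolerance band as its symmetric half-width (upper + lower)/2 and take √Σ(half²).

Stack each dimension's contribution:
  -A: nom -14.600 → Σnom=-14.600; wc +0.280/-0.280 → slack +0.280/-0.280; half-tol=0.280, Σhalf²=0.078400
  +B: nom +17.200 → Σnom=2.600; wc +0.093/-0.093 → slack +0.373/-0.373; half-tol=0.093, Σhalf²=0.087049
  +C: nom +48.700 → Σnom=51.300; wc +0.240/-0.460 → slack +0.613/-0.833; half-tol=0.350, Σhalf²=0.209549
  -D: nom -29.150 → Σnom=22.150; wc +0.450/-0.450 → slack +1.063/-1.283; half-tol=0.450, Σhalf²=0.412049
  -E: nom -14.500 → Σnom=7.650; wc +0.023/-0.023 → slack +1.086/-1.306; half-tol=0.023, Σhalf²=0.412578
  -F: nom -30.100 → Σnom=-22.450; wc +0.330/-0.420 → slack +1.416/-1.726; half-tol=0.375, Σhalf²=0.553203
  +G: nom +24.550 → Σnom=2.100; wc +0.240/-0.360 → slack +1.656/-2.086; half-tol=0.300, Σhalf²=0.643203
  -H: nom -1.830 → Σnom=0.270; wc +0.013/-0.390 → slack +1.669/-2.476; half-tol=0.202, Σhalf²=0.683805
  -I: nom -9.600 → Σnom=-9.330; wc +0.080/-0.330 → slack +1.749/-2.806; half-tol=0.205, Σhalf²=0.725830
  +J: nom +42.100 → Σnom=32.770; wc +0.203/-0.403 → slack +1.952/-3.209; half-tol=0.303, Σhalf²=0.817639
Nominal = 32.770. Worst-case = [32.770 - 3.209, 32.770 + 1.952] = [29.561, 34.722]. RSS = √0.817639 = 0.904.

nominal=32.770 wc=[29.561,34.722] rss=0.904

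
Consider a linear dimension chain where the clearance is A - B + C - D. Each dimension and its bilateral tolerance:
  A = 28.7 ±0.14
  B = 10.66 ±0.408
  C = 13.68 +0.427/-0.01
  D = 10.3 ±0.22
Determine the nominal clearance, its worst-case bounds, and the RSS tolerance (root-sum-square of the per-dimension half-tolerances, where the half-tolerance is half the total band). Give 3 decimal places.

nominal=21.420 wc=[20.642,22.615] rss=0.531

Stack each dimension's contribution:
  +A: nom +28.700 → Σnom=28.700; wc +0.140/-0.140 → slack +0.140/-0.140; half-tol=0.140, Σhalf²=0.019600
  -B: nom -10.660 → Σnom=18.040; wc +0.408/-0.408 → slack +0.548/-0.548; half-tol=0.408, Σhalf²=0.186064
  +C: nom +13.680 → Σnom=31.720; wc +0.427/-0.010 → slack +0.975/-0.558; half-tol=0.218, Σhalf²=0.233806
  -D: nom -10.300 → Σnom=21.420; wc +0.220/-0.220 → slack +1.195/-0.778; half-tol=0.220, Σhalf²=0.282206
Nominal = 21.420. Worst-case = [21.420 - 0.778, 21.420 + 1.195] = [20.642, 22.615]. RSS = √0.282206 = 0.531.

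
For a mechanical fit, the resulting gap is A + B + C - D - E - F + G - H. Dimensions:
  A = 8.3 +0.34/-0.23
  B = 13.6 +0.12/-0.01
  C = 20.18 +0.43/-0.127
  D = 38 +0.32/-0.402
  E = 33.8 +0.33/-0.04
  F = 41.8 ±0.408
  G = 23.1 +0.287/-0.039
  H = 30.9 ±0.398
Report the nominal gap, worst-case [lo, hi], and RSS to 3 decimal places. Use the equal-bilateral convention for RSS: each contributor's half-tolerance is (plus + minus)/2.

Stack each dimension's contribution:
  +A: nom +8.300 → Σnom=8.300; wc +0.340/-0.230 → slack +0.340/-0.230; half-tol=0.285, Σhalf²=0.081225
  +B: nom +13.600 → Σnom=21.900; wc +0.120/-0.010 → slack +0.460/-0.240; half-tol=0.065, Σhalf²=0.085450
  +C: nom +20.180 → Σnom=42.080; wc +0.430/-0.127 → slack +0.890/-0.367; half-tol=0.278, Σhalf²=0.163012
  -D: nom -38.000 → Σnom=4.080; wc +0.402/-0.320 → slack +1.292/-0.687; half-tol=0.361, Σhalf²=0.293333
  -E: nom -33.800 → Σnom=-29.720; wc +0.040/-0.330 → slack +1.332/-1.017; half-tol=0.185, Σhalf²=0.327558
  -F: nom -41.800 → Σnom=-71.520; wc +0.408/-0.408 → slack +1.740/-1.425; half-tol=0.408, Σhalf²=0.494022
  +G: nom +23.100 → Σnom=-48.420; wc +0.287/-0.039 → slack +2.027/-1.464; half-tol=0.163, Σhalf²=0.520591
  -H: nom -30.900 → Σnom=-79.320; wc +0.398/-0.398 → slack +2.425/-1.862; half-tol=0.398, Σhalf²=0.678995
Nominal = -79.320. Worst-case = [-79.320 - 1.862, -79.320 + 2.425] = [-81.182, -76.895]. RSS = √0.678995 = 0.824.

nominal=-79.320 wc=[-81.182,-76.895] rss=0.824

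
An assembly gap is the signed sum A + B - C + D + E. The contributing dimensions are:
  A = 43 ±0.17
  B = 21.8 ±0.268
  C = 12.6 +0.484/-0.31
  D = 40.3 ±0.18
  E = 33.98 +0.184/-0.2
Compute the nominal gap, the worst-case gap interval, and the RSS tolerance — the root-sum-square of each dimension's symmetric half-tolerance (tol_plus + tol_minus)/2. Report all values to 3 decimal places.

nominal=126.480 wc=[125.178,127.592] rss=0.572

Stack each dimension's contribution:
  +A: nom +43.000 → Σnom=43.000; wc +0.170/-0.170 → slack +0.170/-0.170; half-tol=0.170, Σhalf²=0.028900
  +B: nom +21.800 → Σnom=64.800; wc +0.268/-0.268 → slack +0.438/-0.438; half-tol=0.268, Σhalf²=0.100724
  -C: nom -12.600 → Σnom=52.200; wc +0.310/-0.484 → slack +0.748/-0.922; half-tol=0.397, Σhalf²=0.258333
  +D: nom +40.300 → Σnom=92.500; wc +0.180/-0.180 → slack +0.928/-1.102; half-tol=0.180, Σhalf²=0.290733
  +E: nom +33.980 → Σnom=126.480; wc +0.184/-0.200 → slack +1.112/-1.302; half-tol=0.192, Σhalf²=0.327597
Nominal = 126.480. Worst-case = [126.480 - 1.302, 126.480 + 1.112] = [125.178, 127.592]. RSS = √0.327597 = 0.572.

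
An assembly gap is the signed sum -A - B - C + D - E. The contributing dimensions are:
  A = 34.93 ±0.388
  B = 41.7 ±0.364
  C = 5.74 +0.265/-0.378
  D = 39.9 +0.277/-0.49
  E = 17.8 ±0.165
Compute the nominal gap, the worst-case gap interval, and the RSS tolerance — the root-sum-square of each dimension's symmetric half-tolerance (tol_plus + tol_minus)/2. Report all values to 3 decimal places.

Stack each dimension's contribution:
  -A: nom -34.930 → Σnom=-34.930; wc +0.388/-0.388 → slack +0.388/-0.388; half-tol=0.388, Σhalf²=0.150544
  -B: nom -41.700 → Σnom=-76.630; wc +0.364/-0.364 → slack +0.752/-0.752; half-tol=0.364, Σhalf²=0.283040
  -C: nom -5.740 → Σnom=-82.370; wc +0.378/-0.265 → slack +1.130/-1.017; half-tol=0.322, Σhalf²=0.386402
  +D: nom +39.900 → Σnom=-42.470; wc +0.277/-0.490 → slack +1.407/-1.507; half-tol=0.384, Σhalf²=0.533475
  -E: nom -17.800 → Σnom=-60.270; wc +0.165/-0.165 → slack +1.572/-1.672; half-tol=0.165, Σhalf²=0.560700
Nominal = -60.270. Worst-case = [-60.270 - 1.672, -60.270 + 1.572] = [-61.942, -58.698]. RSS = √0.560700 = 0.749.

nominal=-60.270 wc=[-61.942,-58.698] rss=0.749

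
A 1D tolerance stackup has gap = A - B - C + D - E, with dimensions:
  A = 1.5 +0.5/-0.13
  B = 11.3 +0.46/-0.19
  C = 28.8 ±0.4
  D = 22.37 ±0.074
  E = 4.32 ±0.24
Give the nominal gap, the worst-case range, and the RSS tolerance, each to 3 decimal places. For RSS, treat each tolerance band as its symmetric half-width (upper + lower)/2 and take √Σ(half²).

nominal=-20.550 wc=[-21.854,-19.146] rss=0.654

Stack each dimension's contribution:
  +A: nom +1.500 → Σnom=1.500; wc +0.500/-0.130 → slack +0.500/-0.130; half-tol=0.315, Σhalf²=0.099225
  -B: nom -11.300 → Σnom=-9.800; wc +0.190/-0.460 → slack +0.690/-0.590; half-tol=0.325, Σhalf²=0.204850
  -C: nom -28.800 → Σnom=-38.600; wc +0.400/-0.400 → slack +1.090/-0.990; half-tol=0.400, Σhalf²=0.364850
  +D: nom +22.370 → Σnom=-16.230; wc +0.074/-0.074 → slack +1.164/-1.064; half-tol=0.074, Σhalf²=0.370326
  -E: nom -4.320 → Σnom=-20.550; wc +0.240/-0.240 → slack +1.404/-1.304; half-tol=0.240, Σhalf²=0.427926
Nominal = -20.550. Worst-case = [-20.550 - 1.304, -20.550 + 1.404] = [-21.854, -19.146]. RSS = √0.427926 = 0.654.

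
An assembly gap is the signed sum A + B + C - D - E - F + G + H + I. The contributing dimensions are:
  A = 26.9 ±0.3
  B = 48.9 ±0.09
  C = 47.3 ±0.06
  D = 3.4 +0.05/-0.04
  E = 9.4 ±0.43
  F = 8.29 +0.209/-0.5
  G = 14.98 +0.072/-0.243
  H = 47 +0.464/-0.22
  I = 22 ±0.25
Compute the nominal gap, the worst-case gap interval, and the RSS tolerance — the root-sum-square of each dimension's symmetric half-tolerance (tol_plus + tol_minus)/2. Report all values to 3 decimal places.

Stack each dimension's contribution:
  +A: nom +26.900 → Σnom=26.900; wc +0.300/-0.300 → slack +0.300/-0.300; half-tol=0.300, Σhalf²=0.090000
  +B: nom +48.900 → Σnom=75.800; wc +0.090/-0.090 → slack +0.390/-0.390; half-tol=0.090, Σhalf²=0.098100
  +C: nom +47.300 → Σnom=123.100; wc +0.060/-0.060 → slack +0.450/-0.450; half-tol=0.060, Σhalf²=0.101700
  -D: nom -3.400 → Σnom=119.700; wc +0.040/-0.050 → slack +0.490/-0.500; half-tol=0.045, Σhalf²=0.103725
  -E: nom -9.400 → Σnom=110.300; wc +0.430/-0.430 → slack +0.920/-0.930; half-tol=0.430, Σhalf²=0.288625
  -F: nom -8.290 → Σnom=102.010; wc +0.500/-0.209 → slack +1.420/-1.139; half-tol=0.354, Σhalf²=0.414295
  +G: nom +14.980 → Σnom=116.990; wc +0.072/-0.243 → slack +1.492/-1.382; half-tol=0.158, Σhalf²=0.439101
  +H: nom +47.000 → Σnom=163.990; wc +0.464/-0.220 → slack +1.956/-1.602; half-tol=0.342, Σhalf²=0.556065
  +I: nom +22.000 → Σnom=185.990; wc +0.250/-0.250 → slack +2.206/-1.852; half-tol=0.250, Σhalf²=0.618565
Nominal = 185.990. Worst-case = [185.990 - 1.852, 185.990 + 2.206] = [184.138, 188.196]. RSS = √0.618565 = 0.786.

nominal=185.990 wc=[184.138,188.196] rss=0.786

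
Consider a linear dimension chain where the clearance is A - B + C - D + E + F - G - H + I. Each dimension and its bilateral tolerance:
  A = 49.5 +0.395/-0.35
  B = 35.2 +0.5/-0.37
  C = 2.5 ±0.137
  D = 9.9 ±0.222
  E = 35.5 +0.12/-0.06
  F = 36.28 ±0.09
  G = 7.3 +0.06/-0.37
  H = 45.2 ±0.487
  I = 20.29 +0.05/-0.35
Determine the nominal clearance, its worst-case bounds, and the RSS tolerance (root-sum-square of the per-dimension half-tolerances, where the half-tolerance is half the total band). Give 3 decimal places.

nominal=46.470 wc=[44.214,48.711] rss=0.858

Stack each dimension's contribution:
  +A: nom +49.500 → Σnom=49.500; wc +0.395/-0.350 → slack +0.395/-0.350; half-tol=0.372, Σhalf²=0.138756
  -B: nom -35.200 → Σnom=14.300; wc +0.370/-0.500 → slack +0.765/-0.850; half-tol=0.435, Σhalf²=0.327981
  +C: nom +2.500 → Σnom=16.800; wc +0.137/-0.137 → slack +0.902/-0.987; half-tol=0.137, Σhalf²=0.346750
  -D: nom -9.900 → Σnom=6.900; wc +0.222/-0.222 → slack +1.124/-1.209; half-tol=0.222, Σhalf²=0.396034
  +E: nom +35.500 → Σnom=42.400; wc +0.120/-0.060 → slack +1.244/-1.269; half-tol=0.090, Σhalf²=0.404134
  +F: nom +36.280 → Σnom=78.680; wc +0.090/-0.090 → slack +1.334/-1.359; half-tol=0.090, Σhalf²=0.412234
  -G: nom -7.300 → Σnom=71.380; wc +0.370/-0.060 → slack +1.704/-1.419; half-tol=0.215, Σhalf²=0.458459
  -H: nom -45.200 → Σnom=26.180; wc +0.487/-0.487 → slack +2.191/-1.906; half-tol=0.487, Σhalf²=0.695628
  +I: nom +20.290 → Σnom=46.470; wc +0.050/-0.350 → slack +2.241/-2.256; half-tol=0.200, Σhalf²=0.735628
Nominal = 46.470. Worst-case = [46.470 - 2.256, 46.470 + 2.241] = [44.214, 48.711]. RSS = √0.735628 = 0.858.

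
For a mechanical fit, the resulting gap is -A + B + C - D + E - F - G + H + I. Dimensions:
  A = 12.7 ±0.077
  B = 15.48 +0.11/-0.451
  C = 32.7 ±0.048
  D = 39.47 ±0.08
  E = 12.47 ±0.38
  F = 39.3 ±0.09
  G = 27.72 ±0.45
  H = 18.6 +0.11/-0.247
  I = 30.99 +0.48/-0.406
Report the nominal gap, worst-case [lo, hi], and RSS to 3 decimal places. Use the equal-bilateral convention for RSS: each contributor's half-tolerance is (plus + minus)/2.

nominal=-8.950 wc=[-11.179,-7.125] rss=0.822

Stack each dimension's contribution:
  -A: nom -12.700 → Σnom=-12.700; wc +0.077/-0.077 → slack +0.077/-0.077; half-tol=0.077, Σhalf²=0.005929
  +B: nom +15.480 → Σnom=2.780; wc +0.110/-0.451 → slack +0.187/-0.528; half-tol=0.281, Σhalf²=0.084609
  +C: nom +32.700 → Σnom=35.480; wc +0.048/-0.048 → slack +0.235/-0.576; half-tol=0.048, Σhalf²=0.086913
  -D: nom -39.470 → Σnom=-3.990; wc +0.080/-0.080 → slack +0.315/-0.656; half-tol=0.080, Σhalf²=0.093313
  +E: nom +12.470 → Σnom=8.480; wc +0.380/-0.380 → slack +0.695/-1.036; half-tol=0.380, Σhalf²=0.237713
  -F: nom -39.300 → Σnom=-30.820; wc +0.090/-0.090 → slack +0.785/-1.126; half-tol=0.090, Σhalf²=0.245813
  -G: nom -27.720 → Σnom=-58.540; wc +0.450/-0.450 → slack +1.235/-1.576; half-tol=0.450, Σhalf²=0.448313
  +H: nom +18.600 → Σnom=-39.940; wc +0.110/-0.247 → slack +1.345/-1.823; half-tol=0.178, Σhalf²=0.480176
  +I: nom +30.990 → Σnom=-8.950; wc +0.480/-0.406 → slack +1.825/-2.229; half-tol=0.443, Σhalf²=0.676424
Nominal = -8.950. Worst-case = [-8.950 - 2.229, -8.950 + 1.825] = [-11.179, -7.125]. RSS = √0.676424 = 0.822.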